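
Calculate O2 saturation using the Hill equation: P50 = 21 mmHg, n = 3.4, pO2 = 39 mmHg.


Y = pO2^n / (P50^n + pO2^n)
Y = 39^3.4 / (21^3.4 + 39^3.4)
Y = 89.14%

89.14%


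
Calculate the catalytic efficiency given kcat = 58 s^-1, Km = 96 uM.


Catalytic efficiency = kcat / Km
= 58 / 96
= 0.6042 uM^-1*s^-1

0.6042 uM^-1*s^-1


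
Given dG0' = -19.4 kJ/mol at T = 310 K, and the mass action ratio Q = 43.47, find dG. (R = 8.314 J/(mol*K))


dG = dG0' + RT * ln(Q) / 1000
dG = -19.4 + 8.314 * 310 * ln(43.47) / 1000
dG = -9.6781 kJ/mol

-9.6781 kJ/mol


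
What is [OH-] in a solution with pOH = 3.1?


[OH-] = 10^(-pOH)
[OH-] = 10^(-3.1)
[OH-] = 7.943e-04 M

7.943e-04 M


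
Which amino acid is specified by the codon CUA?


Standard genetic code lookup.
Codon CUA -> Leu

Leu


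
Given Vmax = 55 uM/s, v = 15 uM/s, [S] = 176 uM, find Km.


Km = [S] * (Vmax - v) / v
Km = 176 * (55 - 15) / 15
Km = 469.3333 uM

469.3333 uM


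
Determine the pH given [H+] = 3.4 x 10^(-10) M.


pH = -log10([H+])
pH = -log10(3.4 x 10^(-10))
pH = 9.4685

9.4685


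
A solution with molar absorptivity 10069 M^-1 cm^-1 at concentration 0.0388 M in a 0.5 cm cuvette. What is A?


A = epsilon * c * l
A = 10069 * 0.0388 * 0.5
A = 195.3386

195.3386


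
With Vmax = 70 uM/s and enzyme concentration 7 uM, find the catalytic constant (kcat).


kcat = Vmax / [E]t
kcat = 70 / 7
kcat = 10.0 s^-1

10.0 s^-1


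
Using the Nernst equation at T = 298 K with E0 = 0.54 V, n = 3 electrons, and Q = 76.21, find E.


E = E0 - (RT/nF) * ln(Q)
E = 0.54 - (8.314 * 298 / (3 * 96485)) * ln(76.21)
E = 0.5029 V

0.5029 V


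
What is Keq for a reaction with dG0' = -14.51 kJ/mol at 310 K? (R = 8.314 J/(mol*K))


Keq = exp(-dG0 * 1000 / (R * T))
Keq = exp(-(-14.51) * 1000 / (8.314 * 310))
Keq = 278.6163

278.6163


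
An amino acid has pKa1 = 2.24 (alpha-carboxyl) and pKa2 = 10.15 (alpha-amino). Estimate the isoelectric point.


pI = (pKa1 + pKa2) / 2
pI = (2.24 + 10.15) / 2
pI = 6.195

6.195


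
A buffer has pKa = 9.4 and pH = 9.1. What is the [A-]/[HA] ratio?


[A-]/[HA] = 10^(pH - pKa)
= 10^(9.1 - 9.4)
= 0.5012

0.5012


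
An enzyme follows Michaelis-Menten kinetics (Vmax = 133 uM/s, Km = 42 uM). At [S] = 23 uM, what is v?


v = Vmax * [S] / (Km + [S])
v = 133 * 23 / (42 + 23)
v = 47.0615 uM/s

47.0615 uM/s


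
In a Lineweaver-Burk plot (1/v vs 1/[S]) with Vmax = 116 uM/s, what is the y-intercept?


y-intercept = 1/Vmax
= 1/116
= 0.0086 s/uM

0.0086 s/uM


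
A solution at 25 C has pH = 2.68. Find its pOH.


pOH = 14 - pH
pOH = 14 - 2.68
pOH = 11.32

11.32


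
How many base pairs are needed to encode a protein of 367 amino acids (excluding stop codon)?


Each amino acid = 1 codon = 3 bp
bp = 367 * 3 = 1101 bp

1101 bp


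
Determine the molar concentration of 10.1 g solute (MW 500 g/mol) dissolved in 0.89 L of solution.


C = (mass / MW) / volume
C = (10.1 / 500) / 0.89
C = 0.0227 M

0.0227 M


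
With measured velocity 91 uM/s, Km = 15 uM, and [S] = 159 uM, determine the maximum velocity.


Vmax = v * (Km + [S]) / [S]
Vmax = 91 * (15 + 159) / 159
Vmax = 99.5849 uM/s

99.5849 uM/s


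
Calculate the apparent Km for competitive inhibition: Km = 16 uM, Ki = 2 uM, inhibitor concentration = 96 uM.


Km_app = Km * (1 + [I]/Ki)
Km_app = 16 * (1 + 96/2)
Km_app = 784.0 uM

784.0 uM


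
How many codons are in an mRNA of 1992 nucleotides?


codons = nucleotides / 3
codons = 1992 / 3 = 664

664


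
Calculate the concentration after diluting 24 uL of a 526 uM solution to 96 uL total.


C2 = C1 * V1 / V2
C2 = 526 * 24 / 96
C2 = 131.5 uM

131.5 uM


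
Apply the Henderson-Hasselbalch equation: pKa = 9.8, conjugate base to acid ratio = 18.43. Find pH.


pH = pKa + log10([A-]/[HA])
pH = 9.8 + log10(18.43)
pH = 11.0655

11.0655


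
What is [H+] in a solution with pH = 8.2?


[H+] = 10^(-pH)
[H+] = 10^(-8.2)
[H+] = 6.310e-09 M

6.310e-09 M


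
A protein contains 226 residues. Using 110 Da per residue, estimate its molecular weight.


MW = n_residues * 110 Da
MW = 226 * 110
MW = 24860 Da

24860 Da


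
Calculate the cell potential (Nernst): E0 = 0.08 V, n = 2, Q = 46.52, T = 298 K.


E = E0 - (RT/nF) * ln(Q)
E = 0.08 - (8.314 * 298 / (2 * 96485)) * ln(46.52)
E = 0.0307 V

0.0307 V


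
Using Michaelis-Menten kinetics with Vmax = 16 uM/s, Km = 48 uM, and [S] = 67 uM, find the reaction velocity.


v = Vmax * [S] / (Km + [S])
v = 16 * 67 / (48 + 67)
v = 9.3217 uM/s

9.3217 uM/s


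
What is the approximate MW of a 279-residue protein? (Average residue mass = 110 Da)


MW = n_residues * 110 Da
MW = 279 * 110
MW = 30690 Da

30690 Da


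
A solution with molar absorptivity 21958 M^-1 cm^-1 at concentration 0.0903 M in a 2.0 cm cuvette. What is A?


A = epsilon * c * l
A = 21958 * 0.0903 * 2.0
A = 3965.6148

3965.6148


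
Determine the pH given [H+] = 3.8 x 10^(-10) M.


pH = -log10([H+])
pH = -log10(3.8 x 10^(-10))
pH = 9.4202

9.4202


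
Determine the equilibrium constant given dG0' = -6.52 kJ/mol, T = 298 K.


Keq = exp(-dG0 * 1000 / (R * T))
Keq = exp(-(-6.52) * 1000 / (8.314 * 298))
Keq = 13.8961

13.8961


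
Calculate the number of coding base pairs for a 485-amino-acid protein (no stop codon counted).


Each amino acid = 1 codon = 3 bp
bp = 485 * 3 = 1455 bp

1455 bp


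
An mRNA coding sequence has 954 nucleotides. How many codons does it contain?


codons = nucleotides / 3
codons = 954 / 3 = 318

318


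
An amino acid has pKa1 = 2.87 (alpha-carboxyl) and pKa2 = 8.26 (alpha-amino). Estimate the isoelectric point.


pI = (pKa1 + pKa2) / 2
pI = (2.87 + 8.26) / 2
pI = 5.565

5.565


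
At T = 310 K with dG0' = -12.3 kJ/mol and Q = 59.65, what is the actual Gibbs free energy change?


dG = dG0' + RT * ln(Q) / 1000
dG = -12.3 + 8.314 * 310 * ln(59.65) / 1000
dG = -1.7626 kJ/mol

-1.7626 kJ/mol


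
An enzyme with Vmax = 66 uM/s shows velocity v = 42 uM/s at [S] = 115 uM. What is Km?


Km = [S] * (Vmax - v) / v
Km = 115 * (66 - 42) / 42
Km = 65.7143 uM

65.7143 uM


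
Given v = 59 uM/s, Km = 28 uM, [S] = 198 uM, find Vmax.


Vmax = v * (Km + [S]) / [S]
Vmax = 59 * (28 + 198) / 198
Vmax = 67.3434 uM/s

67.3434 uM/s


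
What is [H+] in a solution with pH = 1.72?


[H+] = 10^(-pH)
[H+] = 10^(-1.72)
[H+] = 0.0191 M

0.0191 M


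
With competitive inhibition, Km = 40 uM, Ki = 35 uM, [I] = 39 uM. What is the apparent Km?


Km_app = Km * (1 + [I]/Ki)
Km_app = 40 * (1 + 39/35)
Km_app = 84.5714 uM

84.5714 uM


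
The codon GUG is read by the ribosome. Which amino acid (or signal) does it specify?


Standard genetic code lookup.
Codon GUG -> Val

Val


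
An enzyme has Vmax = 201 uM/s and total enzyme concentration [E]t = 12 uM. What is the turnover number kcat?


kcat = Vmax / [E]t
kcat = 201 / 12
kcat = 16.75 s^-1

16.75 s^-1


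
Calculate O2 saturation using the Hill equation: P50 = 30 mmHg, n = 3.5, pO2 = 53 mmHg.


Y = pO2^n / (P50^n + pO2^n)
Y = 53^3.5 / (30^3.5 + 53^3.5)
Y = 87.99%

87.99%


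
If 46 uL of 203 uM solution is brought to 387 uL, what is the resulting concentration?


C2 = C1 * V1 / V2
C2 = 203 * 46 / 387
C2 = 24.1292 uM

24.1292 uM


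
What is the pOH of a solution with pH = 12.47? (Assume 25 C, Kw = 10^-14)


pOH = 14 - pH
pOH = 14 - 12.47
pOH = 1.53

1.53


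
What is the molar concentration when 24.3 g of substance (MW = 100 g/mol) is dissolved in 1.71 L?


C = (mass / MW) / volume
C = (24.3 / 100) / 1.71
C = 0.1421 M

0.1421 M


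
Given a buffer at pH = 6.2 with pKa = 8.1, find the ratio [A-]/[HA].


[A-]/[HA] = 10^(pH - pKa)
= 10^(6.2 - 8.1)
= 0.0126

0.0126


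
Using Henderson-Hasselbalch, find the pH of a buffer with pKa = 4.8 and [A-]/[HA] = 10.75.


pH = pKa + log10([A-]/[HA])
pH = 4.8 + log10(10.75)
pH = 5.8314

5.8314


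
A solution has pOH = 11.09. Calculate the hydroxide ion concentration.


[OH-] = 10^(-pOH)
[OH-] = 10^(-11.09)
[OH-] = 8.128e-12 M

8.128e-12 M


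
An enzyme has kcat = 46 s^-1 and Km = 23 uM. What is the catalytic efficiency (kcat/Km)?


Catalytic efficiency = kcat / Km
= 46 / 23
= 2.0 uM^-1*s^-1

2.0 uM^-1*s^-1


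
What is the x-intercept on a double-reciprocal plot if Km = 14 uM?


x-intercept = -1/Km
= -1/14
= -0.0714 1/uM

-0.0714 1/uM


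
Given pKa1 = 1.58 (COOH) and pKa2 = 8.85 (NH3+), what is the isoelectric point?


pI = (pKa1 + pKa2) / 2
pI = (1.58 + 8.85) / 2
pI = 5.215

5.215


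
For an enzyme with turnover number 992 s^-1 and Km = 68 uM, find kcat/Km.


Catalytic efficiency = kcat / Km
= 992 / 68
= 14.5882 uM^-1*s^-1

14.5882 uM^-1*s^-1


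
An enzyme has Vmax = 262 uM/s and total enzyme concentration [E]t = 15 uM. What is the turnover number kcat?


kcat = Vmax / [E]t
kcat = 262 / 15
kcat = 17.4667 s^-1

17.4667 s^-1


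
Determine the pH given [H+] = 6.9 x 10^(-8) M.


pH = -log10([H+])
pH = -log10(6.9 x 10^(-8))
pH = 7.1612

7.1612


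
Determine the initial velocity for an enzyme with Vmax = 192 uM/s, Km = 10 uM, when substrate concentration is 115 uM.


v = Vmax * [S] / (Km + [S])
v = 192 * 115 / (10 + 115)
v = 176.64 uM/s

176.64 uM/s


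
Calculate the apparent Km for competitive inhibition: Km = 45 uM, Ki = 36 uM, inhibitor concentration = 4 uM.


Km_app = Km * (1 + [I]/Ki)
Km_app = 45 * (1 + 4/36)
Km_app = 50.0 uM

50.0 uM


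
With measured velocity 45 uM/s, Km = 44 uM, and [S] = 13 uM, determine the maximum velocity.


Vmax = v * (Km + [S]) / [S]
Vmax = 45 * (44 + 13) / 13
Vmax = 197.3077 uM/s

197.3077 uM/s


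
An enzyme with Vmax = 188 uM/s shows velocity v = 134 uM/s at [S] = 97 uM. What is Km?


Km = [S] * (Vmax - v) / v
Km = 97 * (188 - 134) / 134
Km = 39.0896 uM

39.0896 uM


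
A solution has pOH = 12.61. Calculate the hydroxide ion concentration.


[OH-] = 10^(-pOH)
[OH-] = 10^(-12.61)
[OH-] = 2.455e-13 M

2.455e-13 M


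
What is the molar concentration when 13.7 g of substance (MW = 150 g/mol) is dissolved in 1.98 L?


C = (mass / MW) / volume
C = (13.7 / 150) / 1.98
C = 0.0461 M

0.0461 M


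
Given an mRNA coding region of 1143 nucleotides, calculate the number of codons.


codons = nucleotides / 3
codons = 1143 / 3 = 381

381


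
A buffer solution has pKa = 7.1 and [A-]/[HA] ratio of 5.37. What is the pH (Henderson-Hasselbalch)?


pH = pKa + log10([A-]/[HA])
pH = 7.1 + log10(5.37)
pH = 7.83

7.83


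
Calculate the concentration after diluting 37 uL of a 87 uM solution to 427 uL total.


C2 = C1 * V1 / V2
C2 = 87 * 37 / 427
C2 = 7.5386 uM

7.5386 uM


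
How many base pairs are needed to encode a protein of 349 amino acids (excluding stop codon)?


Each amino acid = 1 codon = 3 bp
bp = 349 * 3 = 1047 bp

1047 bp


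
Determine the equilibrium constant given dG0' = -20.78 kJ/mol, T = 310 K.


Keq = exp(-dG0 * 1000 / (R * T))
Keq = exp(-(-20.78) * 1000 / (8.314 * 310))
Keq = 3173.4549

3173.4549


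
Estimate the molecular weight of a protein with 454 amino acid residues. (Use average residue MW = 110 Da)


MW = n_residues * 110 Da
MW = 454 * 110
MW = 49940 Da

49940 Da


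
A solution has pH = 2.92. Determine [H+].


[H+] = 10^(-pH)
[H+] = 10^(-2.92)
[H+] = 0.0012 M

0.0012 M


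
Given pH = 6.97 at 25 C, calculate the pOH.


pOH = 14 - pH
pOH = 14 - 6.97
pOH = 7.03

7.03


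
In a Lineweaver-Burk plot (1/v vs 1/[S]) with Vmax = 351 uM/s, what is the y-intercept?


y-intercept = 1/Vmax
= 1/351
= 0.0028 s/uM

0.0028 s/uM


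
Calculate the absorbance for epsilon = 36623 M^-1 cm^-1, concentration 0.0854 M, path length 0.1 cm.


A = epsilon * c * l
A = 36623 * 0.0854 * 0.1
A = 312.7604

312.7604


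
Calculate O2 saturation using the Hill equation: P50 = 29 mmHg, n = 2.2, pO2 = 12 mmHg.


Y = pO2^n / (P50^n + pO2^n)
Y = 12^2.2 / (29^2.2 + 12^2.2)
Y = 12.55%

12.55%


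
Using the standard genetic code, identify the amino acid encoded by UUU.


Standard genetic code lookup.
Codon UUU -> Phe

Phe


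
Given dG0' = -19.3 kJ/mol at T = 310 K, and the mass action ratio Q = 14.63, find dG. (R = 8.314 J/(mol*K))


dG = dG0' + RT * ln(Q) / 1000
dG = -19.3 + 8.314 * 310 * ln(14.63) / 1000
dG = -12.3848 kJ/mol

-12.3848 kJ/mol


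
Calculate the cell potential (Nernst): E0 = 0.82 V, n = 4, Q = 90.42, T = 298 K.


E = E0 - (RT/nF) * ln(Q)
E = 0.82 - (8.314 * 298 / (4 * 96485)) * ln(90.42)
E = 0.7911 V

0.7911 V


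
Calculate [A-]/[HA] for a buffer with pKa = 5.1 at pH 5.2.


[A-]/[HA] = 10^(pH - pKa)
= 10^(5.2 - 5.1)
= 1.2589

1.2589


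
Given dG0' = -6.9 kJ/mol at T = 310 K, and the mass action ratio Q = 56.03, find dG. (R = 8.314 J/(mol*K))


dG = dG0' + RT * ln(Q) / 1000
dG = -6.9 + 8.314 * 310 * ln(56.03) / 1000
dG = 3.4761 kJ/mol

3.4761 kJ/mol


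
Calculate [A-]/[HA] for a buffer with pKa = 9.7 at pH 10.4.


[A-]/[HA] = 10^(pH - pKa)
= 10^(10.4 - 9.7)
= 5.0119

5.0119


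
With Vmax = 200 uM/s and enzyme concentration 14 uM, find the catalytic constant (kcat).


kcat = Vmax / [E]t
kcat = 200 / 14
kcat = 14.2857 s^-1

14.2857 s^-1


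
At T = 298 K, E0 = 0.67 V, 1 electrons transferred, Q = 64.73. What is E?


E = E0 - (RT/nF) * ln(Q)
E = 0.67 - (8.314 * 298 / (1 * 96485)) * ln(64.73)
E = 0.5629 V

0.5629 V


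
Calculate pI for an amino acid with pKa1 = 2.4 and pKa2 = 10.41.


pI = (pKa1 + pKa2) / 2
pI = (2.4 + 10.41) / 2
pI = 6.405

6.405


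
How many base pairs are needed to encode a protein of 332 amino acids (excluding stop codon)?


Each amino acid = 1 codon = 3 bp
bp = 332 * 3 = 996 bp

996 bp


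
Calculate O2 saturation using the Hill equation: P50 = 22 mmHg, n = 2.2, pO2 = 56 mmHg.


Y = pO2^n / (P50^n + pO2^n)
Y = 56^2.2 / (22^2.2 + 56^2.2)
Y = 88.65%

88.65%


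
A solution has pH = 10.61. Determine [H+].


[H+] = 10^(-pH)
[H+] = 10^(-10.61)
[H+] = 2.455e-11 M

2.455e-11 M


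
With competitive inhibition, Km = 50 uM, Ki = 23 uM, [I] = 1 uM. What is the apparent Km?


Km_app = Km * (1 + [I]/Ki)
Km_app = 50 * (1 + 1/23)
Km_app = 52.1739 uM

52.1739 uM


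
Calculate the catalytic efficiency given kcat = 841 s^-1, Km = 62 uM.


Catalytic efficiency = kcat / Km
= 841 / 62
= 13.5645 uM^-1*s^-1

13.5645 uM^-1*s^-1


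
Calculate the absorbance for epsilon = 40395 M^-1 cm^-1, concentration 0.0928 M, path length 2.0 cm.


A = epsilon * c * l
A = 40395 * 0.0928 * 2.0
A = 7497.312

7497.312


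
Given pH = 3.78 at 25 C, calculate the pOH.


pOH = 14 - pH
pOH = 14 - 3.78
pOH = 10.22

10.22


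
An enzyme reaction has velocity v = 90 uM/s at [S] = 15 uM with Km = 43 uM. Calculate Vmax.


Vmax = v * (Km + [S]) / [S]
Vmax = 90 * (43 + 15) / 15
Vmax = 348.0 uM/s

348.0 uM/s


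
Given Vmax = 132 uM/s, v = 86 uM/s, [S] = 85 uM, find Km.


Km = [S] * (Vmax - v) / v
Km = 85 * (132 - 86) / 86
Km = 45.4651 uM

45.4651 uM


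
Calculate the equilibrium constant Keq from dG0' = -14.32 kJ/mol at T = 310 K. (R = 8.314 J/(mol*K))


Keq = exp(-dG0 * 1000 / (R * T))
Keq = exp(-(-14.32) * 1000 / (8.314 * 310))
Keq = 258.8156

258.8156


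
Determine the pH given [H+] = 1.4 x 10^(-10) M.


pH = -log10([H+])
pH = -log10(1.4 x 10^(-10))
pH = 9.8539

9.8539


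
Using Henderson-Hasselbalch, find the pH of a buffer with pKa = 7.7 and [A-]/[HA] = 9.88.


pH = pKa + log10([A-]/[HA])
pH = 7.7 + log10(9.88)
pH = 8.6948

8.6948


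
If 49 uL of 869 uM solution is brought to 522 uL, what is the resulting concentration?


C2 = C1 * V1 / V2
C2 = 869 * 49 / 522
C2 = 81.5728 uM

81.5728 uM


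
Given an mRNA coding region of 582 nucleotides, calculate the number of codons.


codons = nucleotides / 3
codons = 582 / 3 = 194

194


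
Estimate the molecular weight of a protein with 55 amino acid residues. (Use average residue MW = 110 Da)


MW = n_residues * 110 Da
MW = 55 * 110
MW = 6050 Da

6050 Da


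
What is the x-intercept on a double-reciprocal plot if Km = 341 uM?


x-intercept = -1/Km
= -1/341
= -0.0029 1/uM

-0.0029 1/uM


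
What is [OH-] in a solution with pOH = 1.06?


[OH-] = 10^(-pOH)
[OH-] = 10^(-1.06)
[OH-] = 0.0871 M

0.0871 M


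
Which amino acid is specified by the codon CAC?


Standard genetic code lookup.
Codon CAC -> His

His


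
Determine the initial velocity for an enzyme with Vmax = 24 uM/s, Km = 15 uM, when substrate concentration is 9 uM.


v = Vmax * [S] / (Km + [S])
v = 24 * 9 / (15 + 9)
v = 9.0 uM/s

9.0 uM/s


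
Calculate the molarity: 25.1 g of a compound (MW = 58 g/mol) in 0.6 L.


C = (mass / MW) / volume
C = (25.1 / 58) / 0.6
C = 0.7213 M

0.7213 M


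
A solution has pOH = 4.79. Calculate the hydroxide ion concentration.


[OH-] = 10^(-pOH)
[OH-] = 10^(-4.79)
[OH-] = 1.622e-05 M

1.622e-05 M


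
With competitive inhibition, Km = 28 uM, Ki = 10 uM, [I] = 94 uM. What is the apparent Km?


Km_app = Km * (1 + [I]/Ki)
Km_app = 28 * (1 + 94/10)
Km_app = 291.2 uM

291.2 uM


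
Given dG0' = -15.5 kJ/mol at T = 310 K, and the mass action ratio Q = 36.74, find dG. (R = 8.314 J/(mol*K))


dG = dG0' + RT * ln(Q) / 1000
dG = -15.5 + 8.314 * 310 * ln(36.74) / 1000
dG = -6.2116 kJ/mol

-6.2116 kJ/mol


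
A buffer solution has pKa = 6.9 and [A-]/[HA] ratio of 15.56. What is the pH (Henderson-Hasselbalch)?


pH = pKa + log10([A-]/[HA])
pH = 6.9 + log10(15.56)
pH = 8.092

8.092


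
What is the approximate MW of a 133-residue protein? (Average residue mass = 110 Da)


MW = n_residues * 110 Da
MW = 133 * 110
MW = 14630 Da

14630 Da


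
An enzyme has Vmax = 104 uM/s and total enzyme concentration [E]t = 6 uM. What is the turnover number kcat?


kcat = Vmax / [E]t
kcat = 104 / 6
kcat = 17.3333 s^-1

17.3333 s^-1


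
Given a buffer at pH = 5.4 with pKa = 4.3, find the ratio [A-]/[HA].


[A-]/[HA] = 10^(pH - pKa)
= 10^(5.4 - 4.3)
= 12.5893

12.5893


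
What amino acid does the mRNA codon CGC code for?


Standard genetic code lookup.
Codon CGC -> Arg

Arg


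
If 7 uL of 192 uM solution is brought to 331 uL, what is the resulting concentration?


C2 = C1 * V1 / V2
C2 = 192 * 7 / 331
C2 = 4.0604 uM

4.0604 uM


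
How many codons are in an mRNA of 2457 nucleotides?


codons = nucleotides / 3
codons = 2457 / 3 = 819

819


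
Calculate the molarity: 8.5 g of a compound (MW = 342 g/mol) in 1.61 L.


C = (mass / MW) / volume
C = (8.5 / 342) / 1.61
C = 0.0154 M

0.0154 M


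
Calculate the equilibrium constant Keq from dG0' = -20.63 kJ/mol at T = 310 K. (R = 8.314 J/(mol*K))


Keq = exp(-dG0 * 1000 / (R * T))
Keq = exp(-(-20.63) * 1000 / (8.314 * 310))
Keq = 2994.0331

2994.0331


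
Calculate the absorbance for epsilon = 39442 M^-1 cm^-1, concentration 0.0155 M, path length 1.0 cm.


A = epsilon * c * l
A = 39442 * 0.0155 * 1.0
A = 611.351

611.351


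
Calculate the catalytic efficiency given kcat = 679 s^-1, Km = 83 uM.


Catalytic efficiency = kcat / Km
= 679 / 83
= 8.1807 uM^-1*s^-1

8.1807 uM^-1*s^-1


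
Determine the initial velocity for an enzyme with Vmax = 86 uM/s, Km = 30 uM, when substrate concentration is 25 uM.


v = Vmax * [S] / (Km + [S])
v = 86 * 25 / (30 + 25)
v = 39.0909 uM/s

39.0909 uM/s


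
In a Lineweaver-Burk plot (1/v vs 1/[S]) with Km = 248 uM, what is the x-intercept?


x-intercept = -1/Km
= -1/248
= -0.004 1/uM

-0.004 1/uM


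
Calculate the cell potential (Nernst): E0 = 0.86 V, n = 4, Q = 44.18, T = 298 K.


E = E0 - (RT/nF) * ln(Q)
E = 0.86 - (8.314 * 298 / (4 * 96485)) * ln(44.18)
E = 0.8357 V

0.8357 V


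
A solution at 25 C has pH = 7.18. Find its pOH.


pOH = 14 - pH
pOH = 14 - 7.18
pOH = 6.82

6.82


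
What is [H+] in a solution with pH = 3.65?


[H+] = 10^(-pH)
[H+] = 10^(-3.65)
[H+] = 2.239e-04 M

2.239e-04 M


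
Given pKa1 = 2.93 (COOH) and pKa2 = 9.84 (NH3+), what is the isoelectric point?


pI = (pKa1 + pKa2) / 2
pI = (2.93 + 9.84) / 2
pI = 6.385

6.385


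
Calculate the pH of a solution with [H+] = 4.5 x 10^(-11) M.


pH = -log10([H+])
pH = -log10(4.5 x 10^(-11))
pH = 10.3468

10.3468


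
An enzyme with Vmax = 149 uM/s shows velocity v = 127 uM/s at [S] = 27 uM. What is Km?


Km = [S] * (Vmax - v) / v
Km = 27 * (149 - 127) / 127
Km = 4.6772 uM

4.6772 uM


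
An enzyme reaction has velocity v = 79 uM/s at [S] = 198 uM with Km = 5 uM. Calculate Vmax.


Vmax = v * (Km + [S]) / [S]
Vmax = 79 * (5 + 198) / 198
Vmax = 80.9949 uM/s

80.9949 uM/s


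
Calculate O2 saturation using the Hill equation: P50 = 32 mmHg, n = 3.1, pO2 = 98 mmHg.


Y = pO2^n / (P50^n + pO2^n)
Y = 98^3.1 / (32^3.1 + 98^3.1)
Y = 96.98%

96.98%


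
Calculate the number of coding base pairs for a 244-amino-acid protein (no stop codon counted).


Each amino acid = 1 codon = 3 bp
bp = 244 * 3 = 732 bp

732 bp


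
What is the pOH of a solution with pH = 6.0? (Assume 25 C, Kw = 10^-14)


pOH = 14 - pH
pOH = 14 - 6.0
pOH = 8.0

8.0


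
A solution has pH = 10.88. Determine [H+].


[H+] = 10^(-pH)
[H+] = 10^(-10.88)
[H+] = 1.318e-11 M

1.318e-11 M


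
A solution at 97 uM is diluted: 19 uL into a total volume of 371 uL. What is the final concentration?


C2 = C1 * V1 / V2
C2 = 97 * 19 / 371
C2 = 4.9677 uM

4.9677 uM


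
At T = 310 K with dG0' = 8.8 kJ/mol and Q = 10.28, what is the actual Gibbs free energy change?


dG = dG0' + RT * ln(Q) / 1000
dG = 8.8 + 8.314 * 310 * ln(10.28) / 1000
dG = 14.8057 kJ/mol

14.8057 kJ/mol


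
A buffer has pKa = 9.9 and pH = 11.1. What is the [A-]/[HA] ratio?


[A-]/[HA] = 10^(pH - pKa)
= 10^(11.1 - 9.9)
= 15.8489

15.8489


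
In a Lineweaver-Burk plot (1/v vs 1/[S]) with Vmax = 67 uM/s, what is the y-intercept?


y-intercept = 1/Vmax
= 1/67
= 0.0149 s/uM

0.0149 s/uM


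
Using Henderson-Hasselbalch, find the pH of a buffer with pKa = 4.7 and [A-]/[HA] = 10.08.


pH = pKa + log10([A-]/[HA])
pH = 4.7 + log10(10.08)
pH = 5.7035

5.7035


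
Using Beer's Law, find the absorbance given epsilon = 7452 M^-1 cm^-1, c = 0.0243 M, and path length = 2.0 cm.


A = epsilon * c * l
A = 7452 * 0.0243 * 2.0
A = 362.1672

362.1672


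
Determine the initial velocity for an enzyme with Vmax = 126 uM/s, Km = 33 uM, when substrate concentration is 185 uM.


v = Vmax * [S] / (Km + [S])
v = 126 * 185 / (33 + 185)
v = 106.9266 uM/s

106.9266 uM/s


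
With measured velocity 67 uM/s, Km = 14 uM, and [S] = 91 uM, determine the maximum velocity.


Vmax = v * (Km + [S]) / [S]
Vmax = 67 * (14 + 91) / 91
Vmax = 77.3077 uM/s

77.3077 uM/s


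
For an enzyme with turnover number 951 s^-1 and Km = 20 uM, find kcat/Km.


Catalytic efficiency = kcat / Km
= 951 / 20
= 47.55 uM^-1*s^-1

47.55 uM^-1*s^-1


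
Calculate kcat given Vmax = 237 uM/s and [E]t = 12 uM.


kcat = Vmax / [E]t
kcat = 237 / 12
kcat = 19.75 s^-1

19.75 s^-1


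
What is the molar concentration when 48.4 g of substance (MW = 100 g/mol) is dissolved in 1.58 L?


C = (mass / MW) / volume
C = (48.4 / 100) / 1.58
C = 0.3063 M

0.3063 M


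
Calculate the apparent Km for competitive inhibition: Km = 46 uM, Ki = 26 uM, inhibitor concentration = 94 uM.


Km_app = Km * (1 + [I]/Ki)
Km_app = 46 * (1 + 94/26)
Km_app = 212.3077 uM

212.3077 uM


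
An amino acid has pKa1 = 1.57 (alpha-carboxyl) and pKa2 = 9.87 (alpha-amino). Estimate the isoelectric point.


pI = (pKa1 + pKa2) / 2
pI = (1.57 + 9.87) / 2
pI = 5.72

5.72


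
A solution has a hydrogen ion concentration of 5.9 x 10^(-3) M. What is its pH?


pH = -log10([H+])
pH = -log10(5.9 x 10^(-3))
pH = 2.2291

2.2291


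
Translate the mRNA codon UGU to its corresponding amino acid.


Standard genetic code lookup.
Codon UGU -> Cys

Cys


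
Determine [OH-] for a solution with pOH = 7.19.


[OH-] = 10^(-pOH)
[OH-] = 10^(-7.19)
[OH-] = 6.457e-08 M

6.457e-08 M


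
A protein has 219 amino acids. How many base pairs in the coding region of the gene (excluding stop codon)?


Each amino acid = 1 codon = 3 bp
bp = 219 * 3 = 657 bp

657 bp


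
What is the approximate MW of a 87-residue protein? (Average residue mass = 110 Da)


MW = n_residues * 110 Da
MW = 87 * 110
MW = 9570 Da

9570 Da


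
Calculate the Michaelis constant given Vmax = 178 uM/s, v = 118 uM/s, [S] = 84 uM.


Km = [S] * (Vmax - v) / v
Km = 84 * (178 - 118) / 118
Km = 42.7119 uM

42.7119 uM


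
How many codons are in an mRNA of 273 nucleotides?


codons = nucleotides / 3
codons = 273 / 3 = 91

91


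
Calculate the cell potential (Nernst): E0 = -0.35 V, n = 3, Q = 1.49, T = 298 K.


E = E0 - (RT/nF) * ln(Q)
E = -0.35 - (8.314 * 298 / (3 * 96485)) * ln(1.49)
E = -0.3534 V

-0.3534 V


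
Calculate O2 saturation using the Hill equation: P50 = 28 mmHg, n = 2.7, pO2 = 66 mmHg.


Y = pO2^n / (P50^n + pO2^n)
Y = 66^2.7 / (28^2.7 + 66^2.7)
Y = 91.01%

91.01%


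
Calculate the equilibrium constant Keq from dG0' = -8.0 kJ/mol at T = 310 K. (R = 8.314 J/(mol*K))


Keq = exp(-dG0 * 1000 / (R * T))
Keq = exp(-(-8.0) * 1000 / (8.314 * 310))
Keq = 22.2864

22.2864


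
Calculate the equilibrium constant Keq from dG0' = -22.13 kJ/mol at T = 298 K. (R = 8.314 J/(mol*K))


Keq = exp(-dG0 * 1000 / (R * T))
Keq = exp(-(-22.13) * 1000 / (8.314 * 298))
Keq = 7571.3899

7571.3899


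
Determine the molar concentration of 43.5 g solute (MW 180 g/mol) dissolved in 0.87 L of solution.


C = (mass / MW) / volume
C = (43.5 / 180) / 0.87
C = 0.2778 M

0.2778 M


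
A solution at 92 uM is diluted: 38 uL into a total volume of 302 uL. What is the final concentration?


C2 = C1 * V1 / V2
C2 = 92 * 38 / 302
C2 = 11.5762 uM

11.5762 uM


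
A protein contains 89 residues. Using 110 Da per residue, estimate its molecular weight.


MW = n_residues * 110 Da
MW = 89 * 110
MW = 9790 Da

9790 Da


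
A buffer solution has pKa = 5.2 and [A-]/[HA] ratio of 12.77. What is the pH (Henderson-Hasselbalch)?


pH = pKa + log10([A-]/[HA])
pH = 5.2 + log10(12.77)
pH = 6.3062

6.3062


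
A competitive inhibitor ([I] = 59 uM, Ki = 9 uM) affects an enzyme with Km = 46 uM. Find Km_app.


Km_app = Km * (1 + [I]/Ki)
Km_app = 46 * (1 + 59/9)
Km_app = 347.5556 uM

347.5556 uM


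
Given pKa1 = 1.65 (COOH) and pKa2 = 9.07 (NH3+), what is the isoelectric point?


pI = (pKa1 + pKa2) / 2
pI = (1.65 + 9.07) / 2
pI = 5.36

5.36


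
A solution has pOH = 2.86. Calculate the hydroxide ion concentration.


[OH-] = 10^(-pOH)
[OH-] = 10^(-2.86)
[OH-] = 0.0014 M

0.0014 M


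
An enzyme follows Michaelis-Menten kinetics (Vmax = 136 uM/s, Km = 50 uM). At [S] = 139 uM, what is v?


v = Vmax * [S] / (Km + [S])
v = 136 * 139 / (50 + 139)
v = 100.0212 uM/s

100.0212 uM/s


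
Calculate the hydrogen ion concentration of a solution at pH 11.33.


[H+] = 10^(-pH)
[H+] = 10^(-11.33)
[H+] = 4.677e-12 M

4.677e-12 M


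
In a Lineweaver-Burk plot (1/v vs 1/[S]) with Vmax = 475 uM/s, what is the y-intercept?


y-intercept = 1/Vmax
= 1/475
= 0.0021 s/uM

0.0021 s/uM


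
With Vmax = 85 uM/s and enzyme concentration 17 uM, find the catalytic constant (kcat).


kcat = Vmax / [E]t
kcat = 85 / 17
kcat = 5.0 s^-1

5.0 s^-1


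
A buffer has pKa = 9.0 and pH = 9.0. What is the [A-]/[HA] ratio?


[A-]/[HA] = 10^(pH - pKa)
= 10^(9.0 - 9.0)
= 1.0

1.0


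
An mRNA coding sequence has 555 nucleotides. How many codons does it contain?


codons = nucleotides / 3
codons = 555 / 3 = 185

185


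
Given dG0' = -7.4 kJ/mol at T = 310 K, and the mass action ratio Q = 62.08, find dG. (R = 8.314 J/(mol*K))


dG = dG0' + RT * ln(Q) / 1000
dG = -7.4 + 8.314 * 310 * ln(62.08) / 1000
dG = 3.2404 kJ/mol

3.2404 kJ/mol


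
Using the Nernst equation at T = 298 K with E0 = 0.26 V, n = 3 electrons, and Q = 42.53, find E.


E = E0 - (RT/nF) * ln(Q)
E = 0.26 - (8.314 * 298 / (3 * 96485)) * ln(42.53)
E = 0.2279 V

0.2279 V


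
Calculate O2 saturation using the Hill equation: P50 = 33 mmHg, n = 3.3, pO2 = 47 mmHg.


Y = pO2^n / (P50^n + pO2^n)
Y = 47^3.3 / (33^3.3 + 47^3.3)
Y = 76.26%

76.26%


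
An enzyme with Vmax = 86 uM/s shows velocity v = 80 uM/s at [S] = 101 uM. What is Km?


Km = [S] * (Vmax - v) / v
Km = 101 * (86 - 80) / 80
Km = 7.575 uM

7.575 uM


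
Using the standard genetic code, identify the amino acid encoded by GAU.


Standard genetic code lookup.
Codon GAU -> Asp

Asp


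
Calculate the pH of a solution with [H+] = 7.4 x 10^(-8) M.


pH = -log10([H+])
pH = -log10(7.4 x 10^(-8))
pH = 7.1308

7.1308


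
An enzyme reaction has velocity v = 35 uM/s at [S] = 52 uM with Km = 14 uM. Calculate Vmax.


Vmax = v * (Km + [S]) / [S]
Vmax = 35 * (14 + 52) / 52
Vmax = 44.4231 uM/s

44.4231 uM/s


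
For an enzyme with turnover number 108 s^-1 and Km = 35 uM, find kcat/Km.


Catalytic efficiency = kcat / Km
= 108 / 35
= 3.0857 uM^-1*s^-1

3.0857 uM^-1*s^-1


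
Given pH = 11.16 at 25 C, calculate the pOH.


pOH = 14 - pH
pOH = 14 - 11.16
pOH = 2.84

2.84


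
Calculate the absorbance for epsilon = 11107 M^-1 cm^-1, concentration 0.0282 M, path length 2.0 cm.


A = epsilon * c * l
A = 11107 * 0.0282 * 2.0
A = 626.4348

626.4348


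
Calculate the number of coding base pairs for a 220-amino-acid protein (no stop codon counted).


Each amino acid = 1 codon = 3 bp
bp = 220 * 3 = 660 bp

660 bp


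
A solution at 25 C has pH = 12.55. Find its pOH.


pOH = 14 - pH
pOH = 14 - 12.55
pOH = 1.45

1.45


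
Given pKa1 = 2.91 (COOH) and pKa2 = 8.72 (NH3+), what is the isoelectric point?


pI = (pKa1 + pKa2) / 2
pI = (2.91 + 8.72) / 2
pI = 5.815

5.815


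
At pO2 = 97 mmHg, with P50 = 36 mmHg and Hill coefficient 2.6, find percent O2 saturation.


Y = pO2^n / (P50^n + pO2^n)
Y = 97^2.6 / (36^2.6 + 97^2.6)
Y = 92.94%

92.94%


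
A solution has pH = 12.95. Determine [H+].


[H+] = 10^(-pH)
[H+] = 10^(-12.95)
[H+] = 1.122e-13 M

1.122e-13 M


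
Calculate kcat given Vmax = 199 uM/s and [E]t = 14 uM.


kcat = Vmax / [E]t
kcat = 199 / 14
kcat = 14.2143 s^-1

14.2143 s^-1


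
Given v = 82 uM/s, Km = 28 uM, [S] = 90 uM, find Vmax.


Vmax = v * (Km + [S]) / [S]
Vmax = 82 * (28 + 90) / 90
Vmax = 107.5111 uM/s

107.5111 uM/s


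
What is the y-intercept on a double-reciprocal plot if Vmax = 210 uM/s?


y-intercept = 1/Vmax
= 1/210
= 0.0048 s/uM

0.0048 s/uM


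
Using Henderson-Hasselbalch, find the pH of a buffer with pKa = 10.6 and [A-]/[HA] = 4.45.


pH = pKa + log10([A-]/[HA])
pH = 10.6 + log10(4.45)
pH = 11.2484

11.2484


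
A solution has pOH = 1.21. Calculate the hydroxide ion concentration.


[OH-] = 10^(-pOH)
[OH-] = 10^(-1.21)
[OH-] = 0.0617 M

0.0617 M


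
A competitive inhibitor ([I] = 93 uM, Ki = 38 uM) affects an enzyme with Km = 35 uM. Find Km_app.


Km_app = Km * (1 + [I]/Ki)
Km_app = 35 * (1 + 93/38)
Km_app = 120.6579 uM

120.6579 uM


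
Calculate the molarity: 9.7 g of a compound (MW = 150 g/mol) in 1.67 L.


C = (mass / MW) / volume
C = (9.7 / 150) / 1.67
C = 0.0387 M

0.0387 M


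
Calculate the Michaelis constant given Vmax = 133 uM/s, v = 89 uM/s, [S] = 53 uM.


Km = [S] * (Vmax - v) / v
Km = 53 * (133 - 89) / 89
Km = 26.2022 uM

26.2022 uM


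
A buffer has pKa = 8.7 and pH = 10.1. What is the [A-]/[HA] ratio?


[A-]/[HA] = 10^(pH - pKa)
= 10^(10.1 - 8.7)
= 25.1189

25.1189


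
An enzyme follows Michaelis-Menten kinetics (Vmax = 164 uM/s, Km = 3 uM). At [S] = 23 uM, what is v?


v = Vmax * [S] / (Km + [S])
v = 164 * 23 / (3 + 23)
v = 145.0769 uM/s

145.0769 uM/s


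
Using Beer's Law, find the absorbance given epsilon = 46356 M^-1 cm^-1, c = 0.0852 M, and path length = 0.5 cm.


A = epsilon * c * l
A = 46356 * 0.0852 * 0.5
A = 1974.7656

1974.7656


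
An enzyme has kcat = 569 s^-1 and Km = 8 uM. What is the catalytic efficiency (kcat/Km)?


Catalytic efficiency = kcat / Km
= 569 / 8
= 71.125 uM^-1*s^-1

71.125 uM^-1*s^-1


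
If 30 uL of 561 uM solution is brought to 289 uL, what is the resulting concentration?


C2 = C1 * V1 / V2
C2 = 561 * 30 / 289
C2 = 58.2353 uM

58.2353 uM


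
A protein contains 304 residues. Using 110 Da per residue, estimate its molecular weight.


MW = n_residues * 110 Da
MW = 304 * 110
MW = 33440 Da

33440 Da


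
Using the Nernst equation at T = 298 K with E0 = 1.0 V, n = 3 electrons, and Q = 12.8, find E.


E = E0 - (RT/nF) * ln(Q)
E = 1.0 - (8.314 * 298 / (3 * 96485)) * ln(12.8)
E = 0.9782 V

0.9782 V


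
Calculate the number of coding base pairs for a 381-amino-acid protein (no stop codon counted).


Each amino acid = 1 codon = 3 bp
bp = 381 * 3 = 1143 bp

1143 bp


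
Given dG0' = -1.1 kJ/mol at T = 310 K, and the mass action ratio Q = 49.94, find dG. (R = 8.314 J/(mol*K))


dG = dG0' + RT * ln(Q) / 1000
dG = -1.1 + 8.314 * 310 * ln(49.94) / 1000
dG = 8.9795 kJ/mol

8.9795 kJ/mol


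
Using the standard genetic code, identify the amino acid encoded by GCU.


Standard genetic code lookup.
Codon GCU -> Ala

Ala


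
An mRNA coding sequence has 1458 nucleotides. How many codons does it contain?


codons = nucleotides / 3
codons = 1458 / 3 = 486

486


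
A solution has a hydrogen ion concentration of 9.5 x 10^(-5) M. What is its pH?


pH = -log10([H+])
pH = -log10(9.5 x 10^(-5))
pH = 4.0223

4.0223


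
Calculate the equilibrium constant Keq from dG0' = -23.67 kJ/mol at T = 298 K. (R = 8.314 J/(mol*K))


Keq = exp(-dG0 * 1000 / (R * T))
Keq = exp(-(-23.67) * 1000 / (8.314 * 298))
Keq = 14096.8723

14096.8723


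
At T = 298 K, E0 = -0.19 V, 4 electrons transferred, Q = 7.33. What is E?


E = E0 - (RT/nF) * ln(Q)
E = -0.19 - (8.314 * 298 / (4 * 96485)) * ln(7.33)
E = -0.2028 V

-0.2028 V


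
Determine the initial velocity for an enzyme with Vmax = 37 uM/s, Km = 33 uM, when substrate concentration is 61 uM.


v = Vmax * [S] / (Km + [S])
v = 37 * 61 / (33 + 61)
v = 24.0106 uM/s

24.0106 uM/s


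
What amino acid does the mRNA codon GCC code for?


Standard genetic code lookup.
Codon GCC -> Ala

Ala


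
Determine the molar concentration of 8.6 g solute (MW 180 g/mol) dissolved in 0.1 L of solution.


C = (mass / MW) / volume
C = (8.6 / 180) / 0.1
C = 0.4778 M

0.4778 M


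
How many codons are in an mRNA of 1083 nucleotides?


codons = nucleotides / 3
codons = 1083 / 3 = 361

361


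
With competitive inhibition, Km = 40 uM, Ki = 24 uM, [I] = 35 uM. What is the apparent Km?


Km_app = Km * (1 + [I]/Ki)
Km_app = 40 * (1 + 35/24)
Km_app = 98.3333 uM

98.3333 uM


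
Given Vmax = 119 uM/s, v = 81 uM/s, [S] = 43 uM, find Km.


Km = [S] * (Vmax - v) / v
Km = 43 * (119 - 81) / 81
Km = 20.1728 uM

20.1728 uM


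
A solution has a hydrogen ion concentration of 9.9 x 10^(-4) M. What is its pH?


pH = -log10([H+])
pH = -log10(9.9 x 10^(-4))
pH = 3.0044

3.0044


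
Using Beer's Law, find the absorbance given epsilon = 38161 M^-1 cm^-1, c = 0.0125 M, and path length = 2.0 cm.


A = epsilon * c * l
A = 38161 * 0.0125 * 2.0
A = 954.025

954.025


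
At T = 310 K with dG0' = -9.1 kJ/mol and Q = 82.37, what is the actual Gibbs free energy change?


dG = dG0' + RT * ln(Q) / 1000
dG = -9.1 + 8.314 * 310 * ln(82.37) / 1000
dG = 2.2692 kJ/mol

2.2692 kJ/mol


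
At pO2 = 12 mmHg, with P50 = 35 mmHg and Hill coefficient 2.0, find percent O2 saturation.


Y = pO2^n / (P50^n + pO2^n)
Y = 12^2.0 / (35^2.0 + 12^2.0)
Y = 10.52%

10.52%


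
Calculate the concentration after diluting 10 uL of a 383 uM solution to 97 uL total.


C2 = C1 * V1 / V2
C2 = 383 * 10 / 97
C2 = 39.4845 uM

39.4845 uM


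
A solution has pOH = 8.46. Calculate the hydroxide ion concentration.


[OH-] = 10^(-pOH)
[OH-] = 10^(-8.46)
[OH-] = 3.467e-09 M

3.467e-09 M


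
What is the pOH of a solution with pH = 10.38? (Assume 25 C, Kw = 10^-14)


pOH = 14 - pH
pOH = 14 - 10.38
pOH = 3.62

3.62


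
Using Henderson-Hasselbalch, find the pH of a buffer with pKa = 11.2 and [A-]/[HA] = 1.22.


pH = pKa + log10([A-]/[HA])
pH = 11.2 + log10(1.22)
pH = 11.2864

11.2864


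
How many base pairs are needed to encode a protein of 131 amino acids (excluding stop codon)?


Each amino acid = 1 codon = 3 bp
bp = 131 * 3 = 393 bp

393 bp


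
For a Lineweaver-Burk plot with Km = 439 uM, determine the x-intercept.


x-intercept = -1/Km
= -1/439
= -0.0023 1/uM

-0.0023 1/uM


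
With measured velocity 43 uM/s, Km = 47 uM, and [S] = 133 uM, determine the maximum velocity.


Vmax = v * (Km + [S]) / [S]
Vmax = 43 * (47 + 133) / 133
Vmax = 58.1955 uM/s

58.1955 uM/s


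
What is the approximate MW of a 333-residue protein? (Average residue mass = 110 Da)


MW = n_residues * 110 Da
MW = 333 * 110
MW = 36630 Da

36630 Da


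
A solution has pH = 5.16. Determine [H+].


[H+] = 10^(-pH)
[H+] = 10^(-5.16)
[H+] = 6.918e-06 M

6.918e-06 M


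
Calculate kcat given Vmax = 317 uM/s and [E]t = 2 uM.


kcat = Vmax / [E]t
kcat = 317 / 2
kcat = 158.5 s^-1

158.5 s^-1


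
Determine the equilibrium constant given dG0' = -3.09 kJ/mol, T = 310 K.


Keq = exp(-dG0 * 1000 / (R * T))
Keq = exp(-(-3.09) * 1000 / (8.314 * 310))
Keq = 3.3165

3.3165


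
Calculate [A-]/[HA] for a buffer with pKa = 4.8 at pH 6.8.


[A-]/[HA] = 10^(pH - pKa)
= 10^(6.8 - 4.8)
= 100.0

100.0


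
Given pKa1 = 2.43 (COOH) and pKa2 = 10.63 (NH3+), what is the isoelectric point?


pI = (pKa1 + pKa2) / 2
pI = (2.43 + 10.63) / 2
pI = 6.53

6.53


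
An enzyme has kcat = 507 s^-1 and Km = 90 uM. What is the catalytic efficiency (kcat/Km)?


Catalytic efficiency = kcat / Km
= 507 / 90
= 5.6333 uM^-1*s^-1

5.6333 uM^-1*s^-1


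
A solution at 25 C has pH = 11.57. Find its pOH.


pOH = 14 - pH
pOH = 14 - 11.57
pOH = 2.43

2.43


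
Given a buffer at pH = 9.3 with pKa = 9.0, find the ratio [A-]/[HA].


[A-]/[HA] = 10^(pH - pKa)
= 10^(9.3 - 9.0)
= 1.9953

1.9953


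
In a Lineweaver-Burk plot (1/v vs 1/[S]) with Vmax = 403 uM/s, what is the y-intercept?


y-intercept = 1/Vmax
= 1/403
= 0.0025 s/uM

0.0025 s/uM


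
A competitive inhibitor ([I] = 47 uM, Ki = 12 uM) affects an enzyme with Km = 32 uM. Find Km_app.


Km_app = Km * (1 + [I]/Ki)
Km_app = 32 * (1 + 47/12)
Km_app = 157.3333 uM

157.3333 uM


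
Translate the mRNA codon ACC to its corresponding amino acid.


Standard genetic code lookup.
Codon ACC -> Thr

Thr


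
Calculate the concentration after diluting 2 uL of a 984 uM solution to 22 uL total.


C2 = C1 * V1 / V2
C2 = 984 * 2 / 22
C2 = 89.4545 uM

89.4545 uM


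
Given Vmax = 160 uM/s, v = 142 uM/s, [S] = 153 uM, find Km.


Km = [S] * (Vmax - v) / v
Km = 153 * (160 - 142) / 142
Km = 19.3944 uM

19.3944 uM


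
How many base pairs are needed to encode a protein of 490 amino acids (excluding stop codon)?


Each amino acid = 1 codon = 3 bp
bp = 490 * 3 = 1470 bp

1470 bp


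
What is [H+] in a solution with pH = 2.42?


[H+] = 10^(-pH)
[H+] = 10^(-2.42)
[H+] = 0.0038 M

0.0038 M


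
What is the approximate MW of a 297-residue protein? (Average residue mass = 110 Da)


MW = n_residues * 110 Da
MW = 297 * 110
MW = 32670 Da

32670 Da


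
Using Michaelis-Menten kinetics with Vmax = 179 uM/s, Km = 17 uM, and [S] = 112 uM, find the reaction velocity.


v = Vmax * [S] / (Km + [S])
v = 179 * 112 / (17 + 112)
v = 155.4109 uM/s

155.4109 uM/s
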